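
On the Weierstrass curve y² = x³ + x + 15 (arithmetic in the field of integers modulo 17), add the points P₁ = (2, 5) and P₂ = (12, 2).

(7, 5)

(2, 5) + (12, 2). λ = (2 - 5)/(12 - 2) ≡ 14/10 mod 17. 10⁻¹ ≡ 12 (mod 17), so λ ≡ 15.
  x = λ² - 2 - 12 = 225 - 14 ≡ 7; y = λ·(2 - 7) - 5 ≡ 5. → (7, 5)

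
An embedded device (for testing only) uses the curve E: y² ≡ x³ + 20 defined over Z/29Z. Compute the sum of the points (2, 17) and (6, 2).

(2, 17) + (6, 2). λ = (2 - 17)/(6 - 2) ≡ 14/4 mod 29. 4⁻¹ ≡ 22 (mod 29) since 4·22 = 88 ≡ 1, so λ ≡ 18.
  x = λ² - 2 - 6 = 324 - 8 ≡ 26; y = λ·(2 - 26) - 17 ≡ 15. → (26, 15)

(26, 15)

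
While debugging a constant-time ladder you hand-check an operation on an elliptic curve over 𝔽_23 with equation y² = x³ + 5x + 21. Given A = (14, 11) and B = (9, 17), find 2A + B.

First 2A:
Repeated addition: build up to 2A.
2A: tangent at (14, 11): λ = (3·14² + 5)/(2·11) ≡ 18/22. 22⁻¹ ≡ 22 (mod 23), so λ ≡ 18·22 ≡ 5.
  x = λ² - 14 - 14 = 25 - 28 ≡ 20; y = λ·(14 - 20) - 11 ≡ 5. → (20, 5)
2A = (20, 5).
Finally 2A + B:
(20, 5) + (9, 17). λ = (17 - 5)/(9 - 20) ≡ 12/12 mod 23. 12⁻¹ ≡ 2 (mod 23) since 12·2 = 24 ≡ 1, so λ ≡ 1.
  x = λ² - 20 - 9 = 1 - 29 ≡ 18; y = λ·(20 - 18) - 5 ≡ 20. → (18, 20)

(18, 20)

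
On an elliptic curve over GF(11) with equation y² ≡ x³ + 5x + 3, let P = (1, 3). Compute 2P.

(1, 8)

tangent at (1, 3): λ = (3·1² + 5)/(2·3) ≡ 8/6. 6⁻¹ ≡ 2 (mod 11) since 6·2 = 12 ≡ 1, so λ ≡ 8·2 ≡ 5.
  x = λ² - 1 - 1 = 25 - 2 ≡ 1; y = λ·(1 - 1) - 3 ≡ 8. → (1, 8)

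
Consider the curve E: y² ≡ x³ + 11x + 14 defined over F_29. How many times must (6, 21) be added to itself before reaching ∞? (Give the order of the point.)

9

2P: tangent at (6, 21): λ = (3·6² + 11)/(2·21) ≡ 3/13. 13⁻¹ ≡ 9 (mod 29), so λ ≡ 3·9 ≡ 27.
  x = λ² - 6 - 6 = 729 - 12 ≡ 21; y = λ·(6 - 21) - 21 ≡ 9. → (21, 9)
3P: (21, 9) + (6, 21). λ = (21 - 9)/(6 - 21) ≡ 12/14 mod 29. 14⁻¹ ≡ 27 (mod 29), so λ ≡ 5.
  x = λ² - 21 - 6 = 25 - 27 ≡ 27; y = λ·(21 - 27) - 9 ≡ 19. → (27, 19)
4P: (27, 19) + (6, 21). λ = (21 - 19)/(6 - 27) ≡ 2/8 mod 29. 8⁻¹ ≡ 11 (mod 29) since 8·11 = 88 ≡ 1, so λ ≡ 22.
  x = λ² - 27 - 6 = 484 - 33 ≡ 16; y = λ·(27 - 16) - 19 ≡ 20. → (16, 20)
5P: (16, 20) + (6, 21). λ = (21 - 20)/(6 - 16) ≡ 1/19 mod 29. 19⁻¹ ≡ 26 (mod 29) since 19·26 = 494 ≡ 1, so λ ≡ 26.
  x = λ² - 16 - 6 = 676 - 22 ≡ 16; y = λ·(16 - 16) - 20 ≡ 9. → (16, 9)
6P: (16, 9) + (6, 21). λ = (21 - 9)/(6 - 16) ≡ 12/19 mod 29. 19⁻¹ ≡ 26 (mod 29), so λ ≡ 22.
  x = λ² - 16 - 6 = 484 - 22 ≡ 27; y = λ·(16 - 27) - 9 ≡ 10. → (27, 10)
7P: (27, 10) + (6, 21). λ = (21 - 10)/(6 - 27) ≡ 11/8 mod 29. 8⁻¹ ≡ 11 (mod 29), so λ ≡ 5.
  x = λ² - 27 - 6 = 25 - 33 ≡ 21; y = λ·(27 - 21) - 10 ≡ 20. → (21, 20)
8P: (21, 20) + (6, 21). λ = (21 - 20)/(6 - 21) ≡ 1/14 mod 29. 14⁻¹ ≡ 27 (mod 29), so λ ≡ 27.
  x = λ² - 21 - 6 = 729 - 27 ≡ 6; y = λ·(21 - 6) - 20 ≡ 8. → (6, 8)
9P: (6, 8) + (6, 21): same x and y₁ ≡ -y₂, so the sum is ∞.
9P = ∞, so the order is 9.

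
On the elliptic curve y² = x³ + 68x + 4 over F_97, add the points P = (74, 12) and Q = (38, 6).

(47, 41)

(74, 12) + (38, 6). λ = (6 - 12)/(38 - 74) ≡ 91/61 mod 97. 61⁻¹ ≡ 35 (mod 97) since 61·35 = 2135 ≡ 1, so λ ≡ 81.
  x = λ² - 74 - 38 = 6561 - 112 ≡ 47; y = λ·(74 - 47) - 12 ≡ 41. → (47, 41)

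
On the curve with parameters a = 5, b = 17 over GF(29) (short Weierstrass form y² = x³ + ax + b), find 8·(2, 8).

(2, 21)

Write G = (2, 8).
Double-and-add on 8 = (1000)₂. Start with G = (2, 8) for the leading 1-bit.
double: tangent at (2, 8): λ = (3·2² + 5)/(2·8) ≡ 17/16. 16⁻¹ ≡ 20 (mod 29) since 16·20 = 320 ≡ 1, so λ ≡ 17·20 ≡ 21.
  x = λ² - 2 - 2 = 441 - 4 ≡ 2; y = λ·(2 - 2) - 8 ≡ 21. → (2, 21)
double: tangent at (2, 21): λ = (3·2² + 5)/(2·21) ≡ 17/13. 13⁻¹ ≡ 9 (mod 29), so λ ≡ 17·9 ≡ 8.
  x = λ² - 2 - 2 = 64 - 4 ≡ 2; y = λ·(2 - 2) - 21 ≡ 8. → (2, 8)
double: tangent at (2, 8): λ = (3·2² + 5)/(2·8) ≡ 17/16. 16⁻¹ ≡ 20 (mod 29), so λ ≡ 17·20 ≡ 21.
  x = λ² - 2 - 2 = 441 - 4 ≡ 2; y = λ·(2 - 2) - 8 ≡ 21. → (2, 21)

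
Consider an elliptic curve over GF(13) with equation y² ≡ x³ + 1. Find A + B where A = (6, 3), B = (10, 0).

(6, 3) + (10, 0). λ = (0 - 3)/(10 - 6) ≡ 10/4 mod 13. 4⁻¹ ≡ 10 (mod 13), so λ ≡ 9.
  x = λ² - 6 - 10 = 81 - 16 ≡ 0; y = λ·(6 - 0) - 3 ≡ 12. → (0, 12)

(0, 12)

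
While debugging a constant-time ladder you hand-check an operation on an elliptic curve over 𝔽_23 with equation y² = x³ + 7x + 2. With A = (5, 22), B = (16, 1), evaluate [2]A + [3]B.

First 2A:
Repeated addition: build up to 2A.
2A: tangent at (5, 22): λ = (3·5² + 7)/(2·22) ≡ 13/21. 21⁻¹ ≡ 11 (mod 23) since 21·11 = 231 ≡ 1, so λ ≡ 13·11 ≡ 5.
  x = λ² - 5 - 5 = 25 - 10 ≡ 15; y = λ·(5 - 15) - 22 ≡ 20. → (15, 20)
2A = (15, 20).
Next 3B:
Repeated addition: build up to 3B.
2B: tangent at (16, 1): λ = (3·16² + 7)/(2·1) ≡ 16/2. 2⁻¹ ≡ 12 (mod 23) since 2·12 = 24 ≡ 1, so λ ≡ 16·12 ≡ 8.
  x = λ² - 16 - 16 = 64 - 32 ≡ 9; y = λ·(16 - 9) - 1 ≡ 9. → (9, 9)
3B: (9, 9) + (16, 1). λ = (1 - 9)/(16 - 9) ≡ 15/7 mod 23. 7⁻¹ ≡ 10 (mod 23), so λ ≡ 12.
  x = λ² - 9 - 16 = 144 - 25 ≡ 4; y = λ·(9 - 4) - 9 ≡ 5. → (4, 5)
3B = (4, 5).
Finally 2A + 3B:
(15, 20) + (4, 5). λ = (5 - 20)/(4 - 15) ≡ 8/12 mod 23. 12⁻¹ ≡ 2 (mod 23) since 12·2 = 24 ≡ 1, so λ ≡ 16.
  x = λ² - 15 - 4 = 256 - 19 ≡ 7; y = λ·(15 - 7) - 20 ≡ 16. → (7, 16)

(7, 16)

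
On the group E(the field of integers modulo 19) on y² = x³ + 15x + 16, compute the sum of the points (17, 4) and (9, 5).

(4, 11)

(17, 4) + (9, 5). λ = (5 - 4)/(9 - 17) ≡ 1/11 mod 19. 11⁻¹ ≡ 7 (mod 19) since 11·7 = 77 ≡ 1, so λ ≡ 7.
  x = λ² - 17 - 9 = 49 - 26 ≡ 4; y = λ·(17 - 4) - 4 ≡ 11. → (4, 11)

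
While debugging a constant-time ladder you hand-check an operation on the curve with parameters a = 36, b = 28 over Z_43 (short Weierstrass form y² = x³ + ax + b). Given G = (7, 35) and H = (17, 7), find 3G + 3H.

First 3G:
Repeated addition: build up to 3G.
2G: tangent at (7, 35): λ = (3·7² + 36)/(2·35) ≡ 11/27. 27⁻¹ ≡ 8 (mod 43) since 27·8 = 216 ≡ 1, so λ ≡ 11·8 ≡ 2.
  x = λ² - 7 - 7 = 4 - 14 ≡ 33; y = λ·(7 - 33) - 35 ≡ 42. → (33, 42)
3G: (33, 42) + (7, 35). λ = (35 - 42)/(7 - 33) ≡ 36/17 mod 43. 17⁻¹ ≡ 38 (mod 43) since 17·38 = 646 ≡ 1, so λ ≡ 35.
  x = λ² - 33 - 7 = 1225 - 40 ≡ 24; y = λ·(33 - 24) - 42 ≡ 15. → (24, 15)
3G = (24, 15).
Next 3H:
Repeated addition: build up to 3H.
2H: tangent at (17, 7): λ = (3·17² + 36)/(2·7) ≡ 0/14. 14⁻¹ ≡ 40 (mod 43), so λ ≡ 0·40 ≡ 0.
  x = λ² - 17 - 17 = 0 - 34 ≡ 9; y = λ·(17 - 9) - 7 ≡ 36. → (9, 36)
3H: (9, 36) + (17, 7). λ = (7 - 36)/(17 - 9) ≡ 14/8 mod 43. 8⁻¹ ≡ 27 (mod 43), so λ ≡ 34.
  x = λ² - 9 - 17 = 1156 - 26 ≡ 12; y = λ·(9 - 12) - 36 ≡ 34. → (12, 34)
3H = (12, 34).
Finally 3G + 3H:
(24, 15) + (12, 34). λ = (34 - 15)/(12 - 24) ≡ 19/31 mod 43. 31⁻¹ ≡ 25 (mod 43) since 31·25 = 775 ≡ 1, so λ ≡ 2.
  x = λ² - 24 - 12 = 4 - 36 ≡ 11; y = λ·(24 - 11) - 15 ≡ 11. → (11, 11)

(11, 11)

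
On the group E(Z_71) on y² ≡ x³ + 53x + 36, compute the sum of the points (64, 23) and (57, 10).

(64, 23) + (57, 10). λ = (10 - 23)/(57 - 64) ≡ 58/64 mod 71. 64⁻¹ ≡ 10 (mod 71) since 64·10 = 640 ≡ 1, so λ ≡ 12.
  x = λ² - 64 - 57 = 144 - 121 ≡ 23; y = λ·(64 - 23) - 23 ≡ 43. → (23, 43)

(23, 43)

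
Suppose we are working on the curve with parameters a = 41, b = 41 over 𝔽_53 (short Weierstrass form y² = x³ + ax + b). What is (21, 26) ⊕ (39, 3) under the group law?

(37, 18)

(21, 26) + (39, 3). λ = (3 - 26)/(39 - 21) ≡ 30/18 mod 53. 18⁻¹ ≡ 3 (mod 53) since 18·3 = 54 ≡ 1, so λ ≡ 37.
  x = λ² - 21 - 39 = 1369 - 60 ≡ 37; y = λ·(21 - 37) - 26 ≡ 18. → (37, 18)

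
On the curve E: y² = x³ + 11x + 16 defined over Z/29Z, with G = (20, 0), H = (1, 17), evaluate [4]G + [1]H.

First 4G:
Repeated addition: build up to 4G.
2G: (20, 0) + (20, 0): same x and y₁ ≡ -y₂, so the sum is O.
3G: O + (20, 0) = (20, 0) (identity).
4G: (20, 0) + (20, 0): same x and y₁ ≡ -y₂, so the sum is O.
4G = O.
Finally 4G + H:
O + (1, 17) = (1, 17) (identity).

(1, 17)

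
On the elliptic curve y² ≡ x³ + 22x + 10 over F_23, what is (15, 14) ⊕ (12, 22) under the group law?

(15, 14) + (12, 22). λ = (22 - 14)/(12 - 15) ≡ 8/20 mod 23. 20⁻¹ ≡ 15 (mod 23), so λ ≡ 5.
  x = λ² - 15 - 12 = 25 - 27 ≡ 21; y = λ·(15 - 21) - 14 ≡ 2. → (21, 2)

(21, 2)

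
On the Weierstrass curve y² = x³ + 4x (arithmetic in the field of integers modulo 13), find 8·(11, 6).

Write Q = (11, 6).
Repeated addition: build up to 8Q.
2Q: tangent at (11, 6): λ = (3·11² + 4)/(2·6) ≡ 3/12. 12⁻¹ ≡ 12 (mod 13), so λ ≡ 3·12 ≡ 10.
  x = λ² - 11 - 11 = 100 - 22 ≡ 0; y = λ·(11 - 0) - 6 ≡ 0. → (0, 0)
3Q: (0, 0) + (11, 6). λ = (6 - 0)/(11 - 0) ≡ 6/11 mod 13. 11⁻¹ ≡ 6 (mod 13) since 11·6 = 66 ≡ 1, so λ ≡ 10.
  x = λ² - 0 - 11 = 100 - 11 ≡ 11; y = λ·(0 - 11) - 0 ≡ 7. → (11, 7)
4Q: (11, 7) + (11, 6): same x and y₁ ≡ -y₂, so the sum is the point at infinity.
5Q: the point at infinity + (11, 6) = (11, 6) (identity).
6Q: tangent at (11, 6): λ = (3·11² + 4)/(2·6) ≡ 3/12. 12⁻¹ ≡ 12 (mod 13) since 12·12 = 144 ≡ 1, so λ ≡ 3·12 ≡ 10.
  x = λ² - 11 - 11 = 100 - 22 ≡ 0; y = λ·(11 - 0) - 6 ≡ 0. → (0, 0)
7Q: (0, 0) + (11, 6). λ = (6 - 0)/(11 - 0) ≡ 6/11 mod 13. 11⁻¹ ≡ 6 (mod 13), so λ ≡ 10.
  x = λ² - 0 - 11 = 100 - 11 ≡ 11; y = λ·(0 - 11) - 0 ≡ 7. → (11, 7)
8Q: (11, 7) + (11, 6): same x and y₁ ≡ -y₂, so the sum is the point at infinity.

O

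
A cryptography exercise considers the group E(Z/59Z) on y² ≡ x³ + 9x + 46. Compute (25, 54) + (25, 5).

The two points share x = 25 and their y-coordinates satisfy 54 + 5 ≡ 0 (mod 59), so they are inverses. Their sum is 𝒪.

O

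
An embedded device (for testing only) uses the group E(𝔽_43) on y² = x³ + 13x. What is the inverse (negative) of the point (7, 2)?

-(7, 2) = (7, -2 mod 43) = (7, 41).

(7, 41)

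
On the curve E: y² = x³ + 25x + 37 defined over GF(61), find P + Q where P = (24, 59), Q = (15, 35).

(24, 59) + (15, 35). λ = (35 - 59)/(15 - 24) ≡ 37/52 mod 61. 52⁻¹ ≡ 27 (mod 61) since 52·27 = 1404 ≡ 1, so λ ≡ 23.
  x = λ² - 24 - 15 = 529 - 39 ≡ 2; y = λ·(24 - 2) - 59 ≡ 20. → (2, 20)

(2, 20)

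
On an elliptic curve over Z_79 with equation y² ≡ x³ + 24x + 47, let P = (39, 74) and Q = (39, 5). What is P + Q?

O

The two points share x = 39 and their y-coordinates satisfy 74 + 5 ≡ 0 (mod 79), so they are inverses. Their sum is O.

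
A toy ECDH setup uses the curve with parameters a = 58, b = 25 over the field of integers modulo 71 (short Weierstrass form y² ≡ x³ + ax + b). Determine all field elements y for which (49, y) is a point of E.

10, 61

x³ + 58x + 25 = 120516 ≡ 29 (mod 71).
Square roots of 29 mod 71: 10 and 61 (since 10² = 100 ≡ 29).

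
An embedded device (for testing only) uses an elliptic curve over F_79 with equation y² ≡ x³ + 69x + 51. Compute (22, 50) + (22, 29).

The two points share x = 22 and their y-coordinates satisfy 50 + 29 ≡ 0 (mod 79), so they are inverses. Their sum is O.

O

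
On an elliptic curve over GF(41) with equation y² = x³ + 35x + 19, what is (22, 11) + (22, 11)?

(28, 27)

tangent at (22, 11): λ = (3·22² + 35)/(2·11) ≡ 11/22. 22⁻¹ ≡ 28 (mod 41), so λ ≡ 11·28 ≡ 21.
  x = λ² - 22 - 22 = 441 - 44 ≡ 28; y = λ·(22 - 28) - 11 ≡ 27. → (28, 27)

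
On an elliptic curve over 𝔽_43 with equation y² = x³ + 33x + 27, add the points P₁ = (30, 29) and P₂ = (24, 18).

(30, 29) + (24, 18). λ = (18 - 29)/(24 - 30) ≡ 32/37 mod 43. 37⁻¹ ≡ 7 (mod 43) since 37·7 = 259 ≡ 1, so λ ≡ 9.
  x = λ² - 30 - 24 = 81 - 54 ≡ 27; y = λ·(30 - 27) - 29 ≡ 41. → (27, 41)

(27, 41)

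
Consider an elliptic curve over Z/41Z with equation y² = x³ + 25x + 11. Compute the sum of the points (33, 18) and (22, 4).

(11, 10)

(33, 18) + (22, 4). λ = (4 - 18)/(22 - 33) ≡ 27/30 mod 41. 30⁻¹ ≡ 26 (mod 41) since 30·26 = 780 ≡ 1, so λ ≡ 5.
  x = λ² - 33 - 22 = 25 - 55 ≡ 11; y = λ·(33 - 11) - 18 ≡ 10. → (11, 10)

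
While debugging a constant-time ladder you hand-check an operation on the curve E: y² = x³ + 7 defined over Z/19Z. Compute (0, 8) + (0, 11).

O

The two points share x = 0 and their y-coordinates satisfy 8 + 11 ≡ 0 (mod 19), so they are inverses. Their sum is O.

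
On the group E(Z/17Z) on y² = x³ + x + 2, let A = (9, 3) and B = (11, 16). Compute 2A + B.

(5, 8)

First 2A:
Repeated addition: build up to 2A.
2A: tangent at (9, 3): λ = (3·9² + 1)/(2·3) ≡ 6/6. 6⁻¹ ≡ 3 (mod 17) since 6·3 = 18 ≡ 1, so λ ≡ 6·3 ≡ 1.
  x = λ² - 9 - 9 = 1 - 18 ≡ 0; y = λ·(9 - 0) - 3 ≡ 6. → (0, 6)
2A = (0, 6).
Finally 2A + B:
(0, 6) + (11, 16). λ = (16 - 6)/(11 - 0) ≡ 10/11 mod 17. 11⁻¹ ≡ 14 (mod 17) since 11·14 = 154 ≡ 1, so λ ≡ 4.
  x = λ² - 0 - 11 = 16 - 11 ≡ 5; y = λ·(0 - 5) - 6 ≡ 8. → (5, 8)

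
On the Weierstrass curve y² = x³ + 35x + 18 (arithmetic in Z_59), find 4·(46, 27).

Write Q = (46, 27).
Repeated addition: build up to 4Q.
2Q: tangent at (46, 27): λ = (3·46² + 35)/(2·27) ≡ 11/54. 54⁻¹ ≡ 47 (mod 59) since 54·47 = 2538 ≡ 1, so λ ≡ 11·47 ≡ 45.
  x = λ² - 46 - 46 = 2025 - 92 ≡ 45; y = λ·(46 - 45) - 27 ≡ 18. → (45, 18)
3Q: (45, 18) + (46, 27). λ = (27 - 18)/(46 - 45) ≡ 9/1 mod 59. 1⁻¹ ≡ 1 (mod 59), so λ ≡ 9.
  x = λ² - 45 - 46 = 81 - 91 ≡ 49; y = λ·(45 - 49) - 18 ≡ 5. → (49, 5)
4Q: (49, 5) + (46, 27). λ = (27 - 5)/(46 - 49) ≡ 22/56 mod 59. 56⁻¹ ≡ 39 (mod 59), so λ ≡ 32.
  x = λ² - 49 - 46 = 1024 - 95 ≡ 44; y = λ·(49 - 44) - 5 ≡ 37. → (44, 37)

(44, 37)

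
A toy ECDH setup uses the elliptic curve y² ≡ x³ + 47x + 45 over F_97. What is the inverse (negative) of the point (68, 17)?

-(68, 17) = (68, -17 mod 97) = (68, 80).

(68, 80)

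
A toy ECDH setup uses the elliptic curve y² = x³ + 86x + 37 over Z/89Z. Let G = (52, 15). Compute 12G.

(29, 65)

Repeated addition: build up to 12G.
2G: tangent at (52, 15): λ = (3·52² + 86)/(2·15) ≡ 10/30. 30⁻¹ ≡ 3 (mod 89) since 30·3 = 90 ≡ 1, so λ ≡ 10·3 ≡ 30.
  x = λ² - 52 - 52 = 900 - 104 ≡ 84; y = λ·(52 - 84) - 15 ≡ 4. → (84, 4)
3G: (84, 4) + (52, 15). λ = (15 - 4)/(52 - 84) ≡ 11/57 mod 89. 57⁻¹ ≡ 25 (mod 89), so λ ≡ 8.
  x = λ² - 84 - 52 = 64 - 136 ≡ 17; y = λ·(84 - 17) - 4 ≡ 87. → (17, 87)
4G: (17, 87) + (52, 15). λ = (15 - 87)/(52 - 17) ≡ 17/35 mod 89. 35⁻¹ ≡ 28 (mod 89) since 35·28 = 980 ≡ 1, so λ ≡ 31.
  x = λ² - 17 - 52 = 961 - 69 ≡ 2; y = λ·(17 - 2) - 87 ≡ 22. → (2, 22)
5G: (2, 22) + (52, 15). λ = (15 - 22)/(52 - 2) ≡ 82/50 mod 89. 50⁻¹ ≡ 73 (mod 89), so λ ≡ 23.
  x = λ² - 2 - 52 = 529 - 54 ≡ 30; y = λ·(2 - 30) - 22 ≡ 46. → (30, 46)
6G: (30, 46) + (52, 15). λ = (15 - 46)/(52 - 30) ≡ 58/22 mod 89. 22⁻¹ ≡ 85 (mod 89) since 22·85 = 1870 ≡ 1, so λ ≡ 35.
  x = λ² - 30 - 52 = 1225 - 82 ≡ 75; y = λ·(30 - 75) - 46 ≡ 70. → (75, 70)
7G: (75, 70) + (52, 15). λ = (15 - 70)/(52 - 75) ≡ 34/66 mod 89. 66⁻¹ ≡ 58 (mod 89), so λ ≡ 14.
  x = λ² - 75 - 52 = 196 - 127 ≡ 69; y = λ·(75 - 69) - 70 ≡ 14. → (69, 14)
8G: (69, 14) + (52, 15). λ = (15 - 14)/(52 - 69) ≡ 1/72 mod 89. 72⁻¹ ≡ 68 (mod 89) since 72·68 = 4896 ≡ 1, so λ ≡ 68.
  x = λ² - 69 - 52 = 4624 - 121 ≡ 53; y = λ·(69 - 53) - 14 ≡ 6. → (53, 6)
9G: (53, 6) + (52, 15). λ = (15 - 6)/(52 - 53) ≡ 9/88 mod 89. 88⁻¹ ≡ 88 (mod 89), so λ ≡ 80.
  x = λ² - 53 - 52 = 6400 - 105 ≡ 65; y = λ·(53 - 65) - 6 ≡ 13. → (65, 13)
10G: (65, 13) + (52, 15). λ = (15 - 13)/(52 - 65) ≡ 2/76 mod 89. 76⁻¹ ≡ 41 (mod 89), so λ ≡ 82.
  x = λ² - 65 - 52 = 6724 - 117 ≡ 21; y = λ·(65 - 21) - 13 ≡ 35. → (21, 35)
11G: (21, 35) + (52, 15). λ = (15 - 35)/(52 - 21) ≡ 69/31 mod 89. 31⁻¹ ≡ 23 (mod 89), so λ ≡ 74.
  x = λ² - 21 - 52 = 5476 - 73 ≡ 63; y = λ·(21 - 63) - 35 ≡ 61. → (63, 61)
12G: (63, 61) + (52, 15). λ = (15 - 61)/(52 - 63) ≡ 43/78 mod 89. 78⁻¹ ≡ 8 (mod 89) since 78·8 = 624 ≡ 1, so λ ≡ 77.
  x = λ² - 63 - 52 = 5929 - 115 ≡ 29; y = λ·(63 - 29) - 61 ≡ 65. → (29, 65)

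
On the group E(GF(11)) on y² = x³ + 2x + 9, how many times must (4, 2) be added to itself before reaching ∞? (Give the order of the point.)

2P: tangent at (4, 2): λ = (3·4² + 2)/(2·2) ≡ 6/4. 4⁻¹ ≡ 3 (mod 11), so λ ≡ 6·3 ≡ 7.
  x = λ² - 4 - 4 = 49 - 8 ≡ 8; y = λ·(4 - 8) - 2 ≡ 3. → (8, 3)
3P: (8, 3) + (4, 2). λ = (2 - 3)/(4 - 8) ≡ 10/7 mod 11. 7⁻¹ ≡ 8 (mod 11) since 7·8 = 56 ≡ 1, so λ ≡ 3.
  x = λ² - 8 - 4 = 9 - 12 ≡ 8; y = λ·(8 - 8) - 3 ≡ 8. → (8, 8)
4P: (8, 8) + (4, 2). λ = (2 - 8)/(4 - 8) ≡ 5/7 mod 11. 7⁻¹ ≡ 8 (mod 11), so λ ≡ 7.
  x = λ² - 8 - 4 = 49 - 12 ≡ 4; y = λ·(8 - 4) - 8 ≡ 9. → (4, 9)
5P: (4, 9) + (4, 2): same x and y₁ ≡ -y₂, so the sum is ∞.
5P = ∞, so the order is 5.

5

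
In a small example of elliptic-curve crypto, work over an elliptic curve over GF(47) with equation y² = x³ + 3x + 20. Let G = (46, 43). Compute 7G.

Repeated addition: build up to 7G.
2G: tangent at (46, 43): λ = (3·46² + 3)/(2·43) ≡ 6/39. 39⁻¹ ≡ 41 (mod 47), so λ ≡ 6·41 ≡ 11.
  x = λ² - 46 - 46 = 121 - 92 ≡ 29; y = λ·(46 - 29) - 43 ≡ 3. → (29, 3)
3G: (29, 3) + (46, 43). λ = (43 - 3)/(46 - 29) ≡ 40/17 mod 47. 17⁻¹ ≡ 36 (mod 47) since 17·36 = 612 ≡ 1, so λ ≡ 30.
  x = λ² - 29 - 46 = 900 - 75 ≡ 26; y = λ·(29 - 26) - 3 ≡ 40. → (26, 40)
4G: (26, 40) + (46, 43). λ = (43 - 40)/(46 - 26) ≡ 3/20 mod 47. 20⁻¹ ≡ 40 (mod 47), so λ ≡ 26.
  x = λ² - 26 - 46 = 676 - 72 ≡ 40; y = λ·(26 - 40) - 40 ≡ 19. → (40, 19)
5G: (40, 19) + (46, 43). λ = (43 - 19)/(46 - 40) ≡ 24/6 mod 47. 6⁻¹ ≡ 8 (mod 47), so λ ≡ 4.
  x = λ² - 40 - 46 = 16 - 86 ≡ 24; y = λ·(40 - 24) - 19 ≡ 45. → (24, 45)
6G: (24, 45) + (46, 43). λ = (43 - 45)/(46 - 24) ≡ 45/22 mod 47. 22⁻¹ ≡ 15 (mod 47) since 22·15 = 330 ≡ 1, so λ ≡ 17.
  x = λ² - 24 - 46 = 289 - 70 ≡ 31; y = λ·(24 - 31) - 45 ≡ 24. → (31, 24)
7G: (31, 24) + (46, 43). λ = (43 - 24)/(46 - 31) ≡ 19/15 mod 47. 15⁻¹ ≡ 22 (mod 47), so λ ≡ 42.
  x = λ² - 31 - 46 = 1764 - 77 ≡ 42; y = λ·(31 - 42) - 24 ≡ 31. → (42, 31)

(42, 31)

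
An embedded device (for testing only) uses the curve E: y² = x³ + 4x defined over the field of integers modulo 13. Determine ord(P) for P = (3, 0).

2

2P: (3, 0) + (3, 0): same x and y₁ ≡ -y₂, so the sum is O.
2P = O, so the order is 2.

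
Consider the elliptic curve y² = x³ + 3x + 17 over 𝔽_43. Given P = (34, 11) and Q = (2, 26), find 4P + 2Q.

First 4P:
Double-and-add on 4 = (100)₂. Start with P = (34, 11) for the leading 1-bit.
double: tangent at (34, 11): λ = (3·34² + 3)/(2·11) ≡ 31/22. 22⁻¹ ≡ 2 (mod 43) since 22·2 = 44 ≡ 1, so λ ≡ 31·2 ≡ 19.
  x = λ² - 34 - 34 = 361 - 68 ≡ 35; y = λ·(34 - 35) - 11 ≡ 13. → (35, 13)
double: tangent at (35, 13): λ = (3·35² + 3)/(2·13) ≡ 23/26. 26⁻¹ ≡ 5 (mod 43), so λ ≡ 23·5 ≡ 29.
  x = λ² - 35 - 35 = 841 - 70 ≡ 40; y = λ·(35 - 40) - 13 ≡ 14. → (40, 14)
4P = (40, 14).
Next 2Q:
Repeated addition: build up to 2Q.
2Q: tangent at (2, 26): λ = (3·2² + 3)/(2·26) ≡ 15/9. 9⁻¹ ≡ 24 (mod 43), so λ ≡ 15·24 ≡ 16.
  x = λ² - 2 - 2 = 256 - 4 ≡ 37; y = λ·(2 - 37) - 26 ≡ 16. → (37, 16)
2Q = (37, 16).
Finally 4P + 2Q:
(40, 14) + (37, 16). λ = (16 - 14)/(37 - 40) ≡ 2/40 mod 43. 40⁻¹ ≡ 14 (mod 43) since 40·14 = 560 ≡ 1, so λ ≡ 28.
  x = λ² - 40 - 37 = 784 - 77 ≡ 19; y = λ·(40 - 19) - 14 ≡ 15. → (19, 15)

(19, 15)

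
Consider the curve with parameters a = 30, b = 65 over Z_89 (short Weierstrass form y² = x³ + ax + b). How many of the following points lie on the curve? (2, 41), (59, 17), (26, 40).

(2, 41): 41² ≡ 79, rhs ≡ 44 → off.
(59, 17): 17² ≡ 22, rhs ≡ 22 → on.
(26, 40): 40² ≡ 87, rhs ≡ 87 → on.

2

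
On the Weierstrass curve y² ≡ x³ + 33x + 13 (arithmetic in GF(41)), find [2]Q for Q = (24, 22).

(39, 29)

tangent at (24, 22): λ = (3·24² + 33)/(2·22) ≡ 39/3. 3⁻¹ ≡ 14 (mod 41) since 3·14 = 42 ≡ 1, so λ ≡ 39·14 ≡ 13.
  x = λ² - 24 - 24 = 169 - 48 ≡ 39; y = λ·(24 - 39) - 22 ≡ 29. → (39, 29)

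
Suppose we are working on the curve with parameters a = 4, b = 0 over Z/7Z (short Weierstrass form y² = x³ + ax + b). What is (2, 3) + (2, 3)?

(0, 0)

tangent at (2, 3): λ = (3·2² + 4)/(2·3) ≡ 2/6. 6⁻¹ ≡ 6 (mod 7), so λ ≡ 2·6 ≡ 5.
  x = λ² - 2 - 2 = 25 - 4 ≡ 0; y = λ·(2 - 0) - 3 ≡ 0. → (0, 0)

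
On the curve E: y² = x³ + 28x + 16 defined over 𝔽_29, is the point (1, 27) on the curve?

no

y² = 27² ≡ 4; x³ + 28x + 16 = 45 ≡ 16 (mod 29). 4 ≠ 16.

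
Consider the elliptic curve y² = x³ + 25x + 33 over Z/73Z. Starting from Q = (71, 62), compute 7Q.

(26, 3)

Double-and-add on 7 = (111)₂. Start with Q = (71, 62) for the leading 1-bit.
double: tangent at (71, 62): λ = (3·71² + 25)/(2·62) ≡ 37/51. 51⁻¹ ≡ 63 (mod 73), so λ ≡ 37·63 ≡ 68.
  x = λ² - 71 - 71 = 4624 - 142 ≡ 29; y = λ·(71 - 29) - 62 ≡ 20. → (29, 20)
add Q: (29, 20) + (71, 62). λ = (62 - 20)/(71 - 29) ≡ 42/42 mod 73. 42⁻¹ ≡ 40 (mod 73) since 42·40 = 1680 ≡ 1, so λ ≡ 1.
  x = λ² - 29 - 71 = 1 - 100 ≡ 47; y = λ·(29 - 47) - 20 ≡ 35. → (47, 35)
double: tangent at (47, 35): λ = (3·47² + 25)/(2·35) ≡ 9/70. 70⁻¹ ≡ 24 (mod 73) since 70·24 = 1680 ≡ 1, so λ ≡ 9·24 ≡ 70.
  x = λ² - 47 - 47 = 4900 - 94 ≡ 61; y = λ·(47 - 61) - 35 ≡ 7. → (61, 7)
add Q: (61, 7) + (71, 62). λ = (62 - 7)/(71 - 61) ≡ 55/10 mod 73. 10⁻¹ ≡ 22 (mod 73), so λ ≡ 42.
  x = λ² - 61 - 71 = 1764 - 132 ≡ 26; y = λ·(61 - 26) - 7 ≡ 3. → (26, 3)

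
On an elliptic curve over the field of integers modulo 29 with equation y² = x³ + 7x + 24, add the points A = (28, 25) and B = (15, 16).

(28, 25) + (15, 16). λ = (16 - 25)/(15 - 28) ≡ 20/16 mod 29. 16⁻¹ ≡ 20 (mod 29), so λ ≡ 23.
  x = λ² - 28 - 15 = 529 - 43 ≡ 22; y = λ·(28 - 22) - 25 ≡ 26. → (22, 26)

(22, 26)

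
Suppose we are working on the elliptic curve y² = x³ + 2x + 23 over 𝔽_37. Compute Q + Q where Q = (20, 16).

tangent at (20, 16): λ = (3·20² + 2)/(2·16) ≡ 18/32. 32⁻¹ ≡ 22 (mod 37) since 32·22 = 704 ≡ 1, so λ ≡ 18·22 ≡ 26.
  x = λ² - 20 - 20 = 676 - 40 ≡ 7; y = λ·(20 - 7) - 16 ≡ 26. → (7, 26)

(7, 26)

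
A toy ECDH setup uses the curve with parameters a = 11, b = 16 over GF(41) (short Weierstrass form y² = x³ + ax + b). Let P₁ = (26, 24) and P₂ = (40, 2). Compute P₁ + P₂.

(26, 17)

(26, 24) + (40, 2). λ = (2 - 24)/(40 - 26) ≡ 19/14 mod 41. 14⁻¹ ≡ 3 (mod 41), so λ ≡ 16.
  x = λ² - 26 - 40 = 256 - 66 ≡ 26; y = λ·(26 - 26) - 24 ≡ 17. → (26, 17)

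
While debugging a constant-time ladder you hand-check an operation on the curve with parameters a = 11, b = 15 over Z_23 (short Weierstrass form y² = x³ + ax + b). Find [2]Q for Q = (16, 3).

tangent at (16, 3): λ = (3·16² + 11)/(2·3) ≡ 20/6. 6⁻¹ ≡ 4 (mod 23) since 6·4 = 24 ≡ 1, so λ ≡ 20·4 ≡ 11.
  x = λ² - 16 - 16 = 121 - 32 ≡ 20; y = λ·(16 - 20) - 3 ≡ 22. → (20, 22)

(20, 22)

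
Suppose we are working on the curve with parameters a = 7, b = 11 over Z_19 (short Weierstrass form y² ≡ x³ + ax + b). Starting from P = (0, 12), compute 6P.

Repeated addition: build up to 6P.
2P: tangent at (0, 12): λ = (3·0² + 7)/(2·12) ≡ 7/5. 5⁻¹ ≡ 4 (mod 19), so λ ≡ 7·4 ≡ 9.
  x = λ² - 0 - 0 = 81 - 0 ≡ 5; y = λ·(0 - 5) - 12 ≡ 0. → (5, 0)
3P: (5, 0) + (0, 12). λ = (12 - 0)/(0 - 5) ≡ 12/14 mod 19. 14⁻¹ ≡ 15 (mod 19) since 14·15 = 210 ≡ 1, so λ ≡ 9.
  x = λ² - 5 - 0 = 81 - 5 ≡ 0; y = λ·(5 - 0) - 0 ≡ 7. → (0, 7)
4P: (0, 7) + (0, 12): same x and y₁ ≡ -y₂, so the sum is ∞.
5P: ∞ + (0, 12) = (0, 12) (identity).
6P: tangent at (0, 12): λ = (3·0² + 7)/(2·12) ≡ 7/5. 5⁻¹ ≡ 4 (mod 19) since 5·4 = 20 ≡ 1, so λ ≡ 7·4 ≡ 9.
  x = λ² - 0 - 0 = 81 - 0 ≡ 5; y = λ·(0 - 5) - 12 ≡ 0. → (5, 0)

(5, 0)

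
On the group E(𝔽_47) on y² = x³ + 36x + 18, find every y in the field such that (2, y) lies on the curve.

x³ + 36x + 18 = 98 ≡ 4 (mod 47).
Square roots of 4 mod 47: 2 and 45 (since 2² = 4 ≡ 4).

2, 45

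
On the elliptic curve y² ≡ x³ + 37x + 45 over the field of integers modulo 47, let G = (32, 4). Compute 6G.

Double-and-add on 6 = (110)₂. Start with G = (32, 4) for the leading 1-bit.
double: tangent at (32, 4): λ = (3·32² + 37)/(2·4) ≡ 7/8. 8⁻¹ ≡ 6 (mod 47), so λ ≡ 7·6 ≡ 42.
  x = λ² - 32 - 32 = 1764 - 64 ≡ 8; y = λ·(32 - 8) - 4 ≡ 17. → (8, 17)
add G: (8, 17) + (32, 4). λ = (4 - 17)/(32 - 8) ≡ 34/24 mod 47. 24⁻¹ ≡ 2 (mod 47), so λ ≡ 21.
  x = λ² - 8 - 32 = 441 - 40 ≡ 25; y = λ·(8 - 25) - 17 ≡ 2. → (25, 2)
double: tangent at (25, 2): λ = (3·25² + 37)/(2·2) ≡ 32/4. 4⁻¹ ≡ 12 (mod 47), so λ ≡ 32·12 ≡ 8.
  x = λ² - 25 - 25 = 64 - 50 ≡ 14; y = λ·(25 - 14) - 2 ≡ 39. → (14, 39)

(14, 39)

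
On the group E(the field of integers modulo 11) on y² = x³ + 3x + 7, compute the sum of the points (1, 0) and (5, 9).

(1, 0) + (5, 9). λ = (9 - 0)/(5 - 1) ≡ 9/4 mod 11. 4⁻¹ ≡ 3 (mod 11), so λ ≡ 5.
  x = λ² - 1 - 5 = 25 - 6 ≡ 8; y = λ·(1 - 8) - 0 ≡ 9. → (8, 9)

(8, 9)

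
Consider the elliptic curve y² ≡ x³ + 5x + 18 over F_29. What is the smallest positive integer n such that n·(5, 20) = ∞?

11

2P: tangent at (5, 20): λ = (3·5² + 5)/(2·20) ≡ 22/11. 11⁻¹ ≡ 8 (mod 29) since 11·8 = 88 ≡ 1, so λ ≡ 22·8 ≡ 2.
  x = λ² - 5 - 5 = 4 - 10 ≡ 23; y = λ·(5 - 23) - 20 ≡ 2. → (23, 2)
3P: (23, 2) + (5, 20). λ = (20 - 2)/(5 - 23) ≡ 18/11 mod 29. 11⁻¹ ≡ 8 (mod 29), so λ ≡ 28.
  x = λ² - 23 - 5 = 784 - 28 ≡ 2; y = λ·(23 - 2) - 2 ≡ 6. → (2, 6)
4P: (2, 6) + (5, 20). λ = (20 - 6)/(5 - 2) ≡ 14/3 mod 29. 3⁻¹ ≡ 10 (mod 29), so λ ≡ 24.
  x = λ² - 2 - 5 = 576 - 7 ≡ 18; y = λ·(2 - 18) - 6 ≡ 16. → (18, 16)
5P: (18, 16) + (5, 20). λ = (20 - 16)/(5 - 18) ≡ 4/16 mod 29. 16⁻¹ ≡ 20 (mod 29) since 16·20 = 320 ≡ 1, so λ ≡ 22.
  x = λ² - 18 - 5 = 484 - 23 ≡ 26; y = λ·(18 - 26) - 16 ≡ 11. → (26, 11)
6P: (26, 11) + (5, 20). λ = (20 - 11)/(5 - 26) ≡ 9/8 mod 29. 8⁻¹ ≡ 11 (mod 29) since 8·11 = 88 ≡ 1, so λ ≡ 12.
  x = λ² - 26 - 5 = 144 - 31 ≡ 26; y = λ·(26 - 26) - 11 ≡ 18. → (26, 18)
7P: (26, 18) + (5, 20). λ = (20 - 18)/(5 - 26) ≡ 2/8 mod 29. 8⁻¹ ≡ 11 (mod 29), so λ ≡ 22.
  x = λ² - 26 - 5 = 484 - 31 ≡ 18; y = λ·(26 - 18) - 18 ≡ 13. → (18, 13)
8P: (18, 13) + (5, 20). λ = (20 - 13)/(5 - 18) ≡ 7/16 mod 29. 16⁻¹ ≡ 20 (mod 29) since 16·20 = 320 ≡ 1, so λ ≡ 24.
  x = λ² - 18 - 5 = 576 - 23 ≡ 2; y = λ·(18 - 2) - 13 ≡ 23. → (2, 23)
9P: (2, 23) + (5, 20). λ = (20 - 23)/(5 - 2) ≡ 26/3 mod 29. 3⁻¹ ≡ 10 (mod 29) since 3·10 = 30 ≡ 1, so λ ≡ 28.
  x = λ² - 2 - 5 = 784 - 7 ≡ 23; y = λ·(2 - 23) - 23 ≡ 27. → (23, 27)
10P: (23, 27) + (5, 20). λ = (20 - 27)/(5 - 23) ≡ 22/11 mod 29. 11⁻¹ ≡ 8 (mod 29), so λ ≡ 2.
  x = λ² - 23 - 5 = 4 - 28 ≡ 5; y = λ·(23 - 5) - 27 ≡ 9. → (5, 9)
11P: (5, 9) + (5, 20): same x and y₁ ≡ -y₂, so the sum is ∞.
11P = ∞, so the order is 11.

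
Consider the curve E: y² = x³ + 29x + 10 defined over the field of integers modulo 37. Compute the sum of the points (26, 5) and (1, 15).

(22, 23)

(26, 5) + (1, 15). λ = (15 - 5)/(1 - 26) ≡ 10/12 mod 37. 12⁻¹ ≡ 34 (mod 37) since 12·34 = 408 ≡ 1, so λ ≡ 7.
  x = λ² - 26 - 1 = 49 - 27 ≡ 22; y = λ·(26 - 22) - 5 ≡ 23. → (22, 23)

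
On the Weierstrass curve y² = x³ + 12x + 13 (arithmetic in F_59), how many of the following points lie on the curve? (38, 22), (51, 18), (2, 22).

(38, 22): 22² ≡ 12, rhs ≡ 58 → off.
(51, 18): 18² ≡ 29, rhs ≡ 54 → off.
(2, 22): 22² ≡ 12, rhs ≡ 45 → off.

0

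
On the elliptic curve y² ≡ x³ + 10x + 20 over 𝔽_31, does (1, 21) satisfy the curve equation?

y² = 21² ≡ 7; x³ + 10x + 20 = 31 ≡ 0 (mod 31). 7 ≠ 0.

no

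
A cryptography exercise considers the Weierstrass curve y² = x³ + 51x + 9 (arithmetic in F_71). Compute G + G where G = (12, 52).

(67, 66)

tangent at (12, 52): λ = (3·12² + 51)/(2·52) ≡ 57/33. 33⁻¹ ≡ 28 (mod 71), so λ ≡ 57·28 ≡ 34.
  x = λ² - 12 - 12 = 1156 - 24 ≡ 67; y = λ·(12 - 67) - 52 ≡ 66. → (67, 66)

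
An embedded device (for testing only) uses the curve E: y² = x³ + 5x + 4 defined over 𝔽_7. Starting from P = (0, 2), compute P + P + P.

(2, 1)

Repeated addition: build up to 3P.
2P: tangent at (0, 2): λ = (3·0² + 5)/(2·2) ≡ 5/4. 4⁻¹ ≡ 2 (mod 7), so λ ≡ 5·2 ≡ 3.
  x = λ² - 0 - 0 = 9 - 0 ≡ 2; y = λ·(0 - 2) - 2 ≡ 6. → (2, 6)
3P: (2, 6) + (0, 2). λ = (2 - 6)/(0 - 2) ≡ 3/5 mod 7. 5⁻¹ ≡ 3 (mod 7) since 5·3 = 15 ≡ 1, so λ ≡ 2.
  x = λ² - 2 - 0 = 4 - 2 ≡ 2; y = λ·(2 - 2) - 6 ≡ 1. → (2, 1)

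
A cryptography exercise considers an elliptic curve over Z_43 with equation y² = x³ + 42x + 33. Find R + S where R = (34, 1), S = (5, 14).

(34, 1) + (5, 14). λ = (14 - 1)/(5 - 34) ≡ 13/14 mod 43. 14⁻¹ ≡ 40 (mod 43), so λ ≡ 4.
  x = λ² - 34 - 5 = 16 - 39 ≡ 20; y = λ·(34 - 20) - 1 ≡ 12. → (20, 12)

(20, 12)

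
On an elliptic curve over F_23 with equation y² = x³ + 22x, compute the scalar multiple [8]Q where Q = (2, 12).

(2, 11)

Double-and-add on 8 = (1000)₂. Start with Q = (2, 12) for the leading 1-bit.
double: tangent at (2, 12): λ = (3·2² + 22)/(2·12) ≡ 11/1. 1⁻¹ ≡ 1 (mod 23), so λ ≡ 11·1 ≡ 11.
  x = λ² - 2 - 2 = 121 - 4 ≡ 2; y = λ·(2 - 2) - 12 ≡ 11. → (2, 11)
double: tangent at (2, 11): λ = (3·2² + 22)/(2·11) ≡ 11/22. 22⁻¹ ≡ 22 (mod 23) since 22·22 = 484 ≡ 1, so λ ≡ 11·22 ≡ 12.
  x = λ² - 2 - 2 = 144 - 4 ≡ 2; y = λ·(2 - 2) - 11 ≡ 12. → (2, 12)
double: tangent at (2, 12): λ = (3·2² + 22)/(2·12) ≡ 11/1. 1⁻¹ ≡ 1 (mod 23), so λ ≡ 11·1 ≡ 11.
  x = λ² - 2 - 2 = 121 - 4 ≡ 2; y = λ·(2 - 2) - 12 ≡ 11. → (2, 11)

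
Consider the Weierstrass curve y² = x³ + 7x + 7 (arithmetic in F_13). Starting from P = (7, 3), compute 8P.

(3, 9)

Double-and-add on 8 = (1000)₂. Start with P = (7, 3) for the leading 1-bit.
double: tangent at (7, 3): λ = (3·7² + 7)/(2·3) ≡ 11/6. 6⁻¹ ≡ 11 (mod 13), so λ ≡ 11·11 ≡ 4.
  x = λ² - 7 - 7 = 16 - 14 ≡ 2; y = λ·(7 - 2) - 3 ≡ 4. → (2, 4)
double: tangent at (2, 4): λ = (3·2² + 7)/(2·4) ≡ 6/8. 8⁻¹ ≡ 5 (mod 13) since 8·5 = 40 ≡ 1, so λ ≡ 6·5 ≡ 4.
  x = λ² - 2 - 2 = 16 - 4 ≡ 12; y = λ·(2 - 12) - 4 ≡ 8. → (12, 8)
double: tangent at (12, 8): λ = (3·12² + 7)/(2·8) ≡ 10/3. 3⁻¹ ≡ 9 (mod 13), so λ ≡ 10·9 ≡ 12.
  x = λ² - 12 - 12 = 144 - 24 ≡ 3; y = λ·(12 - 3) - 8 ≡ 9. → (3, 9)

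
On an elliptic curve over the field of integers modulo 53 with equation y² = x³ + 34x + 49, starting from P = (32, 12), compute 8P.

Double-and-add on 8 = (1000)₂. Start with P = (32, 12) for the leading 1-bit.
double: tangent at (32, 12): λ = (3·32² + 34)/(2·12) ≡ 32/24. 24⁻¹ ≡ 42 (mod 53) since 24·42 = 1008 ≡ 1, so λ ≡ 32·42 ≡ 19.
  x = λ² - 32 - 32 = 361 - 64 ≡ 32; y = λ·(32 - 32) - 12 ≡ 41. → (32, 41)
double: tangent at (32, 41): λ = (3·32² + 34)/(2·41) ≡ 32/29. 29⁻¹ ≡ 11 (mod 53), so λ ≡ 32·11 ≡ 34.
  x = λ² - 32 - 32 = 1156 - 64 ≡ 32; y = λ·(32 - 32) - 41 ≡ 12. → (32, 12)
double: tangent at (32, 12): λ = (3·32² + 34)/(2·12) ≡ 32/24. 24⁻¹ ≡ 42 (mod 53), so λ ≡ 32·42 ≡ 19.
  x = λ² - 32 - 32 = 361 - 64 ≡ 32; y = λ·(32 - 32) - 12 ≡ 41. → (32, 41)

(32, 41)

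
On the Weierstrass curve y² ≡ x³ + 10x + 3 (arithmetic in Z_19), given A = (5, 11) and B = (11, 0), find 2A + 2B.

(18, 7)

First 2A:
Repeated addition: build up to 2A.
2A: tangent at (5, 11): λ = (3·5² + 10)/(2·11) ≡ 9/3. 3⁻¹ ≡ 13 (mod 19) since 3·13 = 39 ≡ 1, so λ ≡ 9·13 ≡ 3.
  x = λ² - 5 - 5 = 9 - 10 ≡ 18; y = λ·(5 - 18) - 11 ≡ 7. → (18, 7)
2A = (18, 7).
Next 2B:
Repeated addition: build up to 2B.
2B: (11, 0) + (11, 0): same x and y₁ ≡ -y₂, so the sum is O.
2B = O.
Finally 2A + 2B:
(18, 7) + O = (18, 7) (identity).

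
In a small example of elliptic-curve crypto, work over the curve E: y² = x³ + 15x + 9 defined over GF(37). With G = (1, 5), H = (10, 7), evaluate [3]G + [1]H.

First 3G:
Repeated addition: build up to 3G.
2G: tangent at (1, 5): λ = (3·1² + 15)/(2·5) ≡ 18/10. 10⁻¹ ≡ 26 (mod 37) since 10·26 = 260 ≡ 1, so λ ≡ 18·26 ≡ 24.
  x = λ² - 1 - 1 = 576 - 2 ≡ 19; y = λ·(1 - 19) - 5 ≡ 7. → (19, 7)
3G: (19, 7) + (1, 5). λ = (5 - 7)/(1 - 19) ≡ 35/19 mod 37. 19⁻¹ ≡ 2 (mod 37) since 19·2 = 38 ≡ 1, so λ ≡ 33.
  x = λ² - 19 - 1 = 1089 - 20 ≡ 33; y = λ·(19 - 33) - 7 ≡ 12. → (33, 12)
3G = (33, 12).
Finally 3G + H:
(33, 12) + (10, 7). λ = (7 - 12)/(10 - 33) ≡ 32/14 mod 37. 14⁻¹ ≡ 8 (mod 37), so λ ≡ 34.
  x = λ² - 33 - 10 = 1156 - 43 ≡ 3; y = λ·(33 - 3) - 12 ≡ 9. → (3, 9)

(3, 9)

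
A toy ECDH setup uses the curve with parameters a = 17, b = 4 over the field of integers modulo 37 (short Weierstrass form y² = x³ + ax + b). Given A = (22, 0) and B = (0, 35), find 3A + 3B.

(35, 6)

First 3A:
Repeated addition: build up to 3A.
2A: (22, 0) + (22, 0): same x and y₁ ≡ -y₂, so the sum is ∞.
3A: ∞ + (22, 0) = (22, 0) (identity).
3A = (22, 0).
Next 3B:
Repeated addition: build up to 3B.
2B: tangent at (0, 35): λ = (3·0² + 17)/(2·35) ≡ 17/33. 33⁻¹ ≡ 9 (mod 37) since 33·9 = 297 ≡ 1, so λ ≡ 17·9 ≡ 5.
  x = λ² - 0 - 0 = 25 - 0 ≡ 25; y = λ·(0 - 25) - 35 ≡ 25. → (25, 25)
3B: (25, 25) + (0, 35). λ = (35 - 25)/(0 - 25) ≡ 10/12 mod 37. 12⁻¹ ≡ 34 (mod 37) since 12·34 = 408 ≡ 1, so λ ≡ 7.
  x = λ² - 25 - 0 = 49 - 25 ≡ 24; y = λ·(25 - 24) - 25 ≡ 19. → (24, 19)
3B = (24, 19).
Finally 3A + 3B:
(22, 0) + (24, 19). λ = (19 - 0)/(24 - 22) ≡ 19/2 mod 37. 2⁻¹ ≡ 19 (mod 37) since 2·19 = 38 ≡ 1, so λ ≡ 28.
  x = λ² - 22 - 24 = 784 - 46 ≡ 35; y = λ·(22 - 35) - 0 ≡ 6. → (35, 6)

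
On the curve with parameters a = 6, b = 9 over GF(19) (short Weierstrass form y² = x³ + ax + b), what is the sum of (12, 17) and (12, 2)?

O

The two points share x = 12 and their y-coordinates satisfy 17 + 2 ≡ 0 (mod 19), so they are inverses. Their sum is O.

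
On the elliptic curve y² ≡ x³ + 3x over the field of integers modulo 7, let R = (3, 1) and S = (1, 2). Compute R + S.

(5, 0)

(3, 1) + (1, 2). λ = (2 - 1)/(1 - 3) ≡ 1/5 mod 7. 5⁻¹ ≡ 3 (mod 7), so λ ≡ 3.
  x = λ² - 3 - 1 = 9 - 4 ≡ 5; y = λ·(3 - 5) - 1 ≡ 0. → (5, 0)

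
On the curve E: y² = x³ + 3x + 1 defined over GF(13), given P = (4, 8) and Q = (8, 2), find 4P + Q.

First 4P:
Double-and-add on 4 = (100)₂. Start with P = (4, 8) for the leading 1-bit.
double: tangent at (4, 8): λ = (3·4² + 3)/(2·8) ≡ 12/3. 3⁻¹ ≡ 9 (mod 13), so λ ≡ 12·9 ≡ 4.
  x = λ² - 4 - 4 = 16 - 8 ≡ 8; y = λ·(4 - 8) - 8 ≡ 2. → (8, 2)
double: tangent at (8, 2): λ = (3·8² + 3)/(2·2) ≡ 0/4. 4⁻¹ ≡ 10 (mod 13), so λ ≡ 0·10 ≡ 0.
  x = λ² - 8 - 8 = 0 - 16 ≡ 10; y = λ·(8 - 10) - 2 ≡ 11. → (10, 11)
4P = (10, 11).
Finally 4P + Q:
(10, 11) + (8, 2). λ = (2 - 11)/(8 - 10) ≡ 4/11 mod 13. 11⁻¹ ≡ 6 (mod 13), so λ ≡ 11.
  x = λ² - 10 - 8 = 121 - 18 ≡ 12; y = λ·(10 - 12) - 11 ≡ 6. → (12, 6)

(12, 6)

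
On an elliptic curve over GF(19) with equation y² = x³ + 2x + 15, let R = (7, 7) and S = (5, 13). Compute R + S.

(7, 7) + (5, 13). λ = (13 - 7)/(5 - 7) ≡ 6/17 mod 19. 17⁻¹ ≡ 9 (mod 19) since 17·9 = 153 ≡ 1, so λ ≡ 16.
  x = λ² - 7 - 5 = 256 - 12 ≡ 16; y = λ·(7 - 16) - 7 ≡ 1. → (16, 1)

(16, 1)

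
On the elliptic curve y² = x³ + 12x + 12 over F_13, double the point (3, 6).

tangent at (3, 6): λ = (3·3² + 12)/(2·6) ≡ 0/12. 12⁻¹ ≡ 12 (mod 13) since 12·12 = 144 ≡ 1, so λ ≡ 0·12 ≡ 0.
  x = λ² - 3 - 3 = 0 - 6 ≡ 7; y = λ·(3 - 7) - 6 ≡ 7. → (7, 7)

(7, 7)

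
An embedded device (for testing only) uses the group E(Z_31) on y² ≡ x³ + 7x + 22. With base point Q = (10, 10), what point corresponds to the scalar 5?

Double-and-add on 5 = (101)₂. Start with Q = (10, 10) for the leading 1-bit.
double: tangent at (10, 10): λ = (3·10² + 7)/(2·10) ≡ 28/20. 20⁻¹ ≡ 14 (mod 31), so λ ≡ 28·14 ≡ 20.
  x = λ² - 10 - 10 = 400 - 20 ≡ 8; y = λ·(10 - 8) - 10 ≡ 30. → (8, 30)
double: tangent at (8, 30): λ = (3·8² + 7)/(2·30) ≡ 13/29. 29⁻¹ ≡ 15 (mod 31), so λ ≡ 13·15 ≡ 9.
  x = λ² - 8 - 8 = 81 - 16 ≡ 3; y = λ·(8 - 3) - 30 ≡ 15. → (3, 15)
add Q: (3, 15) + (10, 10). λ = (10 - 15)/(10 - 3) ≡ 26/7 mod 31. 7⁻¹ ≡ 9 (mod 31) since 7·9 = 63 ≡ 1, so λ ≡ 17.
  x = λ² - 3 - 10 = 289 - 13 ≡ 28; y = λ·(3 - 28) - 15 ≡ 25. → (28, 25)

(28, 25)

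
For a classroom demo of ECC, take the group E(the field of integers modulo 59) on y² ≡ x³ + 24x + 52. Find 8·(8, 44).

Write P = (8, 44).
Repeated addition: build up to 8P.
2P: tangent at (8, 44): λ = (3·8² + 24)/(2·44) ≡ 39/29. 29⁻¹ ≡ 57 (mod 59) since 29·57 = 1653 ≡ 1, so λ ≡ 39·57 ≡ 40.
  x = λ² - 8 - 8 = 1600 - 16 ≡ 50; y = λ·(8 - 50) - 44 ≡ 46. → (50, 46)
3P: (50, 46) + (8, 44). λ = (44 - 46)/(8 - 50) ≡ 57/17 mod 59. 17⁻¹ ≡ 7 (mod 59), so λ ≡ 45.
  x = λ² - 50 - 8 = 2025 - 58 ≡ 20; y = λ·(50 - 20) - 46 ≡ 6. → (20, 6)
4P: (20, 6) + (8, 44). λ = (44 - 6)/(8 - 20) ≡ 38/47 mod 59. 47⁻¹ ≡ 54 (mod 59) since 47·54 = 2538 ≡ 1, so λ ≡ 46.
  x = λ² - 20 - 8 = 2116 - 28 ≡ 23; y = λ·(20 - 23) - 6 ≡ 33. → (23, 33)
5P: (23, 33) + (8, 44). λ = (44 - 33)/(8 - 23) ≡ 11/44 mod 59. 44⁻¹ ≡ 55 (mod 59), so λ ≡ 15.
  x = λ² - 23 - 8 = 225 - 31 ≡ 17; y = λ·(23 - 17) - 33 ≡ 57. → (17, 57)
6P: (17, 57) + (8, 44). λ = (44 - 57)/(8 - 17) ≡ 46/50 mod 59. 50⁻¹ ≡ 13 (mod 59) since 50·13 = 650 ≡ 1, so λ ≡ 8.
  x = λ² - 17 - 8 = 64 - 25 ≡ 39; y = λ·(17 - 39) - 57 ≡ 3. → (39, 3)
7P: (39, 3) + (8, 44). λ = (44 - 3)/(8 - 39) ≡ 41/28 mod 59. 28⁻¹ ≡ 19 (mod 59) since 28·19 = 532 ≡ 1, so λ ≡ 12.
  x = λ² - 39 - 8 = 144 - 47 ≡ 38; y = λ·(39 - 38) - 3 ≡ 9. → (38, 9)
8P: (38, 9) + (8, 44). λ = (44 - 9)/(8 - 38) ≡ 35/29 mod 59. 29⁻¹ ≡ 57 (mod 59) since 29·57 = 1653 ≡ 1, so λ ≡ 48.
  x = λ² - 38 - 8 = 2304 - 46 ≡ 16; y = λ·(38 - 16) - 9 ≡ 44. → (16, 44)

(16, 44)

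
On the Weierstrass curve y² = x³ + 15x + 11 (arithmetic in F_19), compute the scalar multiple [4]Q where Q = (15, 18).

(2, 7)

Repeated addition: build up to 4Q.
2Q: tangent at (15, 18): λ = (3·15² + 15)/(2·18) ≡ 6/17. 17⁻¹ ≡ 9 (mod 19), so λ ≡ 6·9 ≡ 16.
  x = λ² - 15 - 15 = 256 - 30 ≡ 17; y = λ·(15 - 17) - 18 ≡ 7. → (17, 7)
3Q: (17, 7) + (15, 18). λ = (18 - 7)/(15 - 17) ≡ 11/17 mod 19. 17⁻¹ ≡ 9 (mod 19) since 17·9 = 153 ≡ 1, so λ ≡ 4.
  x = λ² - 17 - 15 = 16 - 32 ≡ 3; y = λ·(17 - 3) - 7 ≡ 11. → (3, 11)
4Q: (3, 11) + (15, 18). λ = (18 - 11)/(15 - 3) ≡ 7/12 mod 19. 12⁻¹ ≡ 8 (mod 19), so λ ≡ 18.
  x = λ² - 3 - 15 = 324 - 18 ≡ 2; y = λ·(3 - 2) - 11 ≡ 7. → (2, 7)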